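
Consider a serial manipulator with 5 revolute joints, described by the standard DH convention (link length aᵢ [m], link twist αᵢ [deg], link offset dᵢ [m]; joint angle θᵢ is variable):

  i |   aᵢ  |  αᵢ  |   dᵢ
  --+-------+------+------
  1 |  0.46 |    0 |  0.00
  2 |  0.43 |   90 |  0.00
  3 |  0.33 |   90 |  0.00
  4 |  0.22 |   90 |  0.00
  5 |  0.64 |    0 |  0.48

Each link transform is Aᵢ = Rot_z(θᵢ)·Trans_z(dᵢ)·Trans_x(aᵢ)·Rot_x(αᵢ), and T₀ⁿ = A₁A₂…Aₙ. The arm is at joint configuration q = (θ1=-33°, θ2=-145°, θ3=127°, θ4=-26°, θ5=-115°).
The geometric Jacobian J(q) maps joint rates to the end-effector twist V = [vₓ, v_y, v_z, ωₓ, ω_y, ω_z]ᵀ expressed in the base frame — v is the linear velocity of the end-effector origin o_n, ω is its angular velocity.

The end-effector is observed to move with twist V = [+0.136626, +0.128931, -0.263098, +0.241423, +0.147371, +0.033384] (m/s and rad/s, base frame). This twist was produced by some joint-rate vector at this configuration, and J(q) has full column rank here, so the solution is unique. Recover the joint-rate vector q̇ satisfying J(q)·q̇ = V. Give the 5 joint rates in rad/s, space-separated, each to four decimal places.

o_n = [0.4779, -0.6569, -0.2898]
J₁: ẑ×o_n = [0.6569, 0.4779, -0.0000], ω = ẑ
J2: z=[0.0000, 0.0000, 1.0000] o=[0.3858, -0.2505, 0.0000] → [0.4063, 0.0921, -0.0000, 0.0000, 0.0000, 1.0000]
J3: z=[-0.0349, 0.9994, 0.0000] o=[-0.0439, -0.2655, 0.0000] → [-0.2896, -0.0101, -0.5079, -0.0349, 0.9994, 0.0000]
J4: z=[-0.7981, -0.0279, 0.6018] o=[0.1545, -0.2586, 0.2635] → [0.2551, -0.2470, 0.3269, -0.7981, -0.0279, 0.6018]
J5: z=[-0.2323, -0.9075, -0.3501] o=[0.2768, -0.3508, 0.4215] → [0.5383, -0.2356, 0.2536, -0.2323, -0.9075, -0.3501]
q̇ = J⁺·V = [0.1740, 0.2070, 0.4040, -0.4060, 0.2950]

0.1740 0.2070 0.4040 -0.4060 0.2950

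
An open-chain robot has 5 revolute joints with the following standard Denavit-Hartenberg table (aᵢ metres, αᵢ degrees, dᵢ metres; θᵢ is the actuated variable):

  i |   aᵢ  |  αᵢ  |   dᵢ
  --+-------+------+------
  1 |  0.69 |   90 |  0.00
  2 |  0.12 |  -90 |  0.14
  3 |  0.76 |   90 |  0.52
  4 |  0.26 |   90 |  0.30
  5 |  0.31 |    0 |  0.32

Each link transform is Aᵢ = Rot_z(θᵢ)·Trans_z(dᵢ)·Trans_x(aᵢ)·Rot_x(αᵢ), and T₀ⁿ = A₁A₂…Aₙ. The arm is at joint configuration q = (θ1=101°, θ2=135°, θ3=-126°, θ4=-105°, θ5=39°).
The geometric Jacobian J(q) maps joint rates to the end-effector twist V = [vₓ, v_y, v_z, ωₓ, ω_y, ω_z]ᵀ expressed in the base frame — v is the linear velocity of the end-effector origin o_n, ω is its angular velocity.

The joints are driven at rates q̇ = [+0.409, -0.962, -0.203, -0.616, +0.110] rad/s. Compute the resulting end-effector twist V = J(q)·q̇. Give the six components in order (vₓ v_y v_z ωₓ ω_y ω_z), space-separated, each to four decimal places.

-0.5768 -0.7754 -0.3544 -0.6212 -0.3990 0.9290

o_n = [-0.0720, 0.9413, -0.4160]
J₁: ẑ×o_n = [-0.9413, -0.0720, 0.0000], ω = ẑ
J2: z=[0.9816, 0.1908, 0.0000] o=[-0.1317, 0.6773, 0.0000] → [-0.0794, 0.4084, 0.2478, 0.9816, 0.1908, 0.0000]
J3: z=[0.1349, -0.6941, -0.7071] o=[0.0220, 0.6207, 0.0849] → [0.5743, 0.1340, -0.0220, 0.1349, -0.6941, -0.7071]
J4: z=[-0.6861, 0.4494, -0.5721] o=[0.6354, 0.6872, -0.5987] → [0.2275, 0.5301, 0.1436, -0.6861, 0.4494, -0.5721]
J5: z=[-0.6556, -0.7228, 0.2185] o=[0.3476, 0.9585, -0.5648] → [-0.1038, 0.0059, -0.2921, -0.6556, -0.7228, 0.2185]
V = J·q̇ = [-0.5768, -0.7754, -0.3544, -0.6212, -0.3990, 0.9290]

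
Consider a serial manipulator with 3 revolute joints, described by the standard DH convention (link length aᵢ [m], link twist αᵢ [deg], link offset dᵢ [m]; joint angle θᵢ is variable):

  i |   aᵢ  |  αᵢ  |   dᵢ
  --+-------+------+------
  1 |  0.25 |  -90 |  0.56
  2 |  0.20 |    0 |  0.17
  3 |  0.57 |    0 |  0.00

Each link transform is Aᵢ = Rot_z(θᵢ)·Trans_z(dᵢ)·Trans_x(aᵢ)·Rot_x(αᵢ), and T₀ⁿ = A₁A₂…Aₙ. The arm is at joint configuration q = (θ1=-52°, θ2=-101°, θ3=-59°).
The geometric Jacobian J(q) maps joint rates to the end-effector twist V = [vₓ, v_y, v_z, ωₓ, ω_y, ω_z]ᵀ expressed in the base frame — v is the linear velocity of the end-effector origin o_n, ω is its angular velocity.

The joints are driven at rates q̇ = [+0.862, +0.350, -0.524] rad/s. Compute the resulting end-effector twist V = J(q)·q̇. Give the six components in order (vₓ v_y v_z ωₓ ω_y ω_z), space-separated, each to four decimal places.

o_n = [-0.0654, 0.3598, 0.9513]
J₁: ẑ×o_n = [-0.3598, -0.0654, 0.0000], ω = ẑ
J2: z=[0.7880, 0.6157, 0.0000] o=[0.1539, -0.1970, 0.5600] → [0.2409, -0.3083, 0.5738, 0.7880, 0.6157, 0.0000]
J3: z=[0.7880, 0.6157, 0.0000] o=[0.2644, -0.0623, 0.7563] → [0.1200, -0.1536, 0.5356, 0.7880, 0.6157, 0.0000]
V = J·q̇ = [-0.2887, -0.0838, -0.0798, -0.1371, -0.1071, 0.8620]

-0.2887 -0.0838 -0.0798 -0.1371 -0.1071 0.8620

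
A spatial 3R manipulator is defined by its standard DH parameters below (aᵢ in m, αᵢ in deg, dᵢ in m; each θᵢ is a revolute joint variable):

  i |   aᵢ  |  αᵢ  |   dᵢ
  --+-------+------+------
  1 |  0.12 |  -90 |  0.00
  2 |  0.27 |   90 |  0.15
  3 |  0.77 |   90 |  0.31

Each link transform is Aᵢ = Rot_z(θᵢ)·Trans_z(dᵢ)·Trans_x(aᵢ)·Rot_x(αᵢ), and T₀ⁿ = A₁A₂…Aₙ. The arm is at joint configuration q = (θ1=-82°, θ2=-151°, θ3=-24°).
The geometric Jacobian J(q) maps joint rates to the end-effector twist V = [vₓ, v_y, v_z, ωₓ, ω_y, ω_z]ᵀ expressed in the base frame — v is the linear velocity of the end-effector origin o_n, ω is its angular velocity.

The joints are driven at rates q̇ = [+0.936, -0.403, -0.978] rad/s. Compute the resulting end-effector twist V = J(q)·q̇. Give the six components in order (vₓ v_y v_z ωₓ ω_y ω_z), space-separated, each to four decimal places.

-1.4512 -0.5470 -0.5522 -0.3331 -0.5256 1.7914

o_n = [-0.2843, 0.8504, 0.2008]
J₁: ẑ×o_n = [-0.8504, -0.2843, 0.0000], ω = ẑ
J2: z=[0.9903, 0.1392, 0.0000] o=[0.0167, -0.1188, 0.0000] → [0.0279, -0.1988, 1.0017, 0.9903, 0.1392, 0.0000]
J3: z=[-0.0675, 0.4801, -0.8746] o=[0.1324, 0.1359, 0.1309] → [0.6585, 0.3692, 0.1518, -0.0675, 0.4801, -0.8746]
V = J·q̇ = [-1.4512, -0.5470, -0.5522, -0.3331, -0.5256, 1.7914]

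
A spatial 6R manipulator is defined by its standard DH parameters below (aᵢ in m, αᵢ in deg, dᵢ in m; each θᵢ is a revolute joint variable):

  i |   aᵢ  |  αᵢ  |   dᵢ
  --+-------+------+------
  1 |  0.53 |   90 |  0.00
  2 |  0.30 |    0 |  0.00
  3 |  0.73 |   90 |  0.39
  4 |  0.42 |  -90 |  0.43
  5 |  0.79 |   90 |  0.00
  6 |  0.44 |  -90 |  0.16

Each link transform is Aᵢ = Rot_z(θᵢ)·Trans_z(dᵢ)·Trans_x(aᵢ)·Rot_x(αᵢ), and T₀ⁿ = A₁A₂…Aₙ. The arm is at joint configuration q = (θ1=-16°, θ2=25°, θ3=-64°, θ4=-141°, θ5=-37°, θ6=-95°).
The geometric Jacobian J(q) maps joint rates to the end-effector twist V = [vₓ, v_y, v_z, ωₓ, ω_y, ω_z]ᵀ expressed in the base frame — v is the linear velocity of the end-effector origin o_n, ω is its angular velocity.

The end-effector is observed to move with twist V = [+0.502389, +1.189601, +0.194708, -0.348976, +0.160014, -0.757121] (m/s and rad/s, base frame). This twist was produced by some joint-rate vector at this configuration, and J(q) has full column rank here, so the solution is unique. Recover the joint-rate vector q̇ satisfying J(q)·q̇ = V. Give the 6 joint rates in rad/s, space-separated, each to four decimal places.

0.7430 0.4520 -0.2130 0.9830 0.6390 0.5280

o_n = [-0.0785, -0.1326, -0.4921]
J₁: ẑ×o_n = [0.1326, -0.0785, 0.0000], ω = ẑ
J2: z=[-0.2756, -0.9613, 0.0000] o=[0.5095, -0.1461, 0.0000] → [0.4731, -0.1357, -0.5689, -0.2756, -0.9613, 0.0000]
J3: z=[-0.2756, -0.9613, 0.0000] o=[0.7708, -0.2210, 0.1268] → [0.5949, -0.1706, -0.8408, -0.2756, -0.9613, 0.0000]
J4: z=[-0.6049, 0.1735, -0.7771] o=[1.2087, -0.7523, -0.3326] → [0.4539, 0.9038, -0.1516, -0.6049, 0.1735, -0.7771]
J5: z=[0.6843, 0.6122, -0.3960] o=[0.7776, -0.3537, -0.4614] → [0.0687, 0.3601, 0.6754, 0.6843, 0.6122, -0.3960]
J6: z=[-0.2381, -0.3257, -0.9150] o=[0.2331, 0.2155, -0.5223] → [-0.3283, 0.2923, -0.0186, -0.2381, -0.3257, -0.9150]
q̇ = J⁺·V = [0.7430, 0.4520, -0.2130, 0.9830, 0.6390, 0.5280]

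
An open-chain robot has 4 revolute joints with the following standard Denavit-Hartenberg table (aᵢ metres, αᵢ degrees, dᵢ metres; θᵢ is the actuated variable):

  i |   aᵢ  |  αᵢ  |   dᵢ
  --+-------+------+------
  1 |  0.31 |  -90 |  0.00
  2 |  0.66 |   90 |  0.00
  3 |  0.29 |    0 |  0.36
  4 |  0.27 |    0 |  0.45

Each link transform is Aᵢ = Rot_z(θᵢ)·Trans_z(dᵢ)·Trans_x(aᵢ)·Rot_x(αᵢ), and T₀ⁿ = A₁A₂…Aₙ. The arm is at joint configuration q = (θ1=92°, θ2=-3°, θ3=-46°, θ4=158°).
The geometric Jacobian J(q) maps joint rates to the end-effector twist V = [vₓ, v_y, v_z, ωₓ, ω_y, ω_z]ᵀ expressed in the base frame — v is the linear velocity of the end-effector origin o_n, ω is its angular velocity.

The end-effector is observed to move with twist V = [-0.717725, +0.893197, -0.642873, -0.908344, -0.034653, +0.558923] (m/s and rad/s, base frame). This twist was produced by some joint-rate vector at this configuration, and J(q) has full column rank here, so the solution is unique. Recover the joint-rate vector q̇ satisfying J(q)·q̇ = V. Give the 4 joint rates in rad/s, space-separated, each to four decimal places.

0.5030 0.9090 0.8700 -0.8140

o_n = [-0.0775, 1.0248, 0.8487]
J₁: ẑ×o_n = [-1.0248, -0.0775, 0.0000], ω = ẑ
J2: z=[-0.9994, -0.0349, 0.0000] o=[-0.0108, 0.3098, 0.0000] → [-0.0296, 0.8482, -0.7169, -0.9994, -0.0349, 0.0000]
J3: z=[0.0018, -0.0523, 0.9986] o=[-0.0338, 0.9685, 0.0345] → [-0.0988, -0.0451, -0.0022, 0.0018, -0.0523, 0.9986]
J4: z=[0.0018, -0.0523, 0.9986] o=[0.1683, 1.1580, 0.4046] → [0.1098, -0.2463, -0.0131, 0.0018, -0.0523, 0.9986]
q̇ = J⁺·V = [0.5030, 0.9090, 0.8700, -0.8140]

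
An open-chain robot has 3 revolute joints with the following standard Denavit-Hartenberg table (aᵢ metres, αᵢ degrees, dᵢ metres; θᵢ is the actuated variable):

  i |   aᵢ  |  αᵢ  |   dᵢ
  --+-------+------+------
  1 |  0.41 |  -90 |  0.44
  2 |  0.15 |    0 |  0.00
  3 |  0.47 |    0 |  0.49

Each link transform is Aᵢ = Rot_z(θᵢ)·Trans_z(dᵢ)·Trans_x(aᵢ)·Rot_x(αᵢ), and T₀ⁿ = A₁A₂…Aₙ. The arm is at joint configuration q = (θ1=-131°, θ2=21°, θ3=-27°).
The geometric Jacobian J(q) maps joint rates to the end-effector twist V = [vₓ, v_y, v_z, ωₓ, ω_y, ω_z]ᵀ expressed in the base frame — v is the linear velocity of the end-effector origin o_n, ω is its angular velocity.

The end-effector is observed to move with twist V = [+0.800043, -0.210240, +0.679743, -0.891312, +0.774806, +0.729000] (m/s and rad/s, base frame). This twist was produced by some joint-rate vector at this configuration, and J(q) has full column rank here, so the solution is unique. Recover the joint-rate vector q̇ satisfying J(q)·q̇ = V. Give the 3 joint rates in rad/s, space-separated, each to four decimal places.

0.7290 -0.9120 -0.2690

o_n = [-0.2977, -1.0894, 0.4354]
J₁: ẑ×o_n = [1.0894, -0.2977, 0.0000], ω = ẑ
J2: z=[0.7547, -0.6561, 0.0000] o=[-0.2690, -0.3094, 0.4400] → [0.0030, 0.0035, -0.6075, 0.7547, -0.6561, 0.0000]
J3: z=[0.7547, -0.6561, 0.0000] o=[-0.3609, -0.4151, 0.3862] → [-0.0322, -0.0371, -0.4674, 0.7547, -0.6561, 0.0000]
q̇ = J⁺·V = [0.7290, -0.9120, -0.2690]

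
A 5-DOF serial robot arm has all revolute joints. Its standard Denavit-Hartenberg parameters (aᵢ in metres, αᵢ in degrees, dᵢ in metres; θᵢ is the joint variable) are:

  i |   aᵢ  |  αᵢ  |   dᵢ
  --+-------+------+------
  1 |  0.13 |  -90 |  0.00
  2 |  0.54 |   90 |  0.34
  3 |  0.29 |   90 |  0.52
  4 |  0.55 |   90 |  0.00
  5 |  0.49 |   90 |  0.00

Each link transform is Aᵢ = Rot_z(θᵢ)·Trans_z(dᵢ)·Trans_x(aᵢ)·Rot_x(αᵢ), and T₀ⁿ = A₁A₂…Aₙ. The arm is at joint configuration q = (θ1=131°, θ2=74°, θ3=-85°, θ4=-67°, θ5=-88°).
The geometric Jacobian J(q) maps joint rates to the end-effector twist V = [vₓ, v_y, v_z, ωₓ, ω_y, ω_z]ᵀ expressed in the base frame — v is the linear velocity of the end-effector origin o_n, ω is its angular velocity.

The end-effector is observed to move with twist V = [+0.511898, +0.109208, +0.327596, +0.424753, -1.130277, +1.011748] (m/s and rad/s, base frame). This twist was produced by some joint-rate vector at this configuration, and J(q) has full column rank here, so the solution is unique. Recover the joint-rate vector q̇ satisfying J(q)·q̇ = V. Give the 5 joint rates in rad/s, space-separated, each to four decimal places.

o_n = [-0.1821, 0.4030, -1.0314]
J₁: ẑ×o_n = [-0.4030, -0.1821, 0.0000], ω = ẑ
J2: z=[-0.7547, -0.6561, 0.0000] o=[-0.0853, 0.0981, 0.0000] → [0.6767, -0.7784, -0.2937, -0.7547, -0.6561, 0.0000]
J3: z=[-0.6306, 0.7255, 0.2756] o=[-0.4395, -0.0126, -0.5191] → [-0.4863, -0.2522, -0.4489, -0.6306, 0.7255, 0.2756]
J4: z=[0.2459, -0.1501, 0.9576] o=[-0.5540, 0.5594, -0.4000] → [0.2445, 0.5114, 0.0173, 0.2459, -0.1501, 0.9576]
J5: z=[-0.4311, -0.9018, -0.0306] o=[-0.0765, 0.3365, -0.5576] → [0.4293, -0.2011, -0.1239, -0.4311, -0.9018, -0.0306]
q̇ = J⁺·V = [0.8070, 0.2280, -0.9310, 0.4900, 0.2570]

0.8070 0.2280 -0.9310 0.4900 0.2570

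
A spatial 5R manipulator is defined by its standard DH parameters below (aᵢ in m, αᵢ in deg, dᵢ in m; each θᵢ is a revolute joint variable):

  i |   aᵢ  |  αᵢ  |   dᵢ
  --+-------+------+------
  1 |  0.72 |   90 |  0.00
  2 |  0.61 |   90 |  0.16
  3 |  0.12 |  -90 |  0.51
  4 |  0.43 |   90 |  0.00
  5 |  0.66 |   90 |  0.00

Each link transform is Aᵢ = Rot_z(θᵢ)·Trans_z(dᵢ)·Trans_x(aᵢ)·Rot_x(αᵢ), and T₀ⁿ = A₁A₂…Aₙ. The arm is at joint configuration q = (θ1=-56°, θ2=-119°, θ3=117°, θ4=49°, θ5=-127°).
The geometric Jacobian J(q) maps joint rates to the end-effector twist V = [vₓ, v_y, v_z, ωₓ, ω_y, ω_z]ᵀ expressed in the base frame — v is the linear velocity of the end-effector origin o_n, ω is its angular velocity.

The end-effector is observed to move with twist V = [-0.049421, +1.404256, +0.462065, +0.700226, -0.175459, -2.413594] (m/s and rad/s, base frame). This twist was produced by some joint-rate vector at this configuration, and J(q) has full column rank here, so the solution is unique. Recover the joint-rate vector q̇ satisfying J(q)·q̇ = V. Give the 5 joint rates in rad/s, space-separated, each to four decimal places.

o_n = [-0.5456, -0.1307, -0.6528]
J₁: ẑ×o_n = [0.1307, -0.5456, 0.0000], ω = ẑ
J2: z=[-0.8290, -0.5592, 0.0000] o=[0.4026, -0.5969, 0.0000] → [0.3651, -0.5412, -0.9167, -0.8290, -0.5592, 0.0000]
J3: z=[-0.4891, 0.7251, 0.4848] o=[0.1046, -0.4412, -0.5335] → [-0.2370, -0.3736, 0.3196, -0.4891, 0.7251, 0.4848]
J4: z=[0.6179, -0.1042, 0.7793] o=[-0.2187, -0.1531, -0.2386] → [0.0258, 0.0012, -0.0203, 0.6179, -0.1042, 0.7793]
J5: z=[-0.7855, -0.0380, 0.6177] o=[-0.2336, -0.5804, -0.2839] → [-0.2638, -0.4824, -0.3651, -0.7855, -0.0380, 0.6177]
q̇ = J⁺·V = [-0.9810, -0.6070, -0.8690, -0.9410, -0.4500]

-0.9810 -0.6070 -0.8690 -0.9410 -0.4500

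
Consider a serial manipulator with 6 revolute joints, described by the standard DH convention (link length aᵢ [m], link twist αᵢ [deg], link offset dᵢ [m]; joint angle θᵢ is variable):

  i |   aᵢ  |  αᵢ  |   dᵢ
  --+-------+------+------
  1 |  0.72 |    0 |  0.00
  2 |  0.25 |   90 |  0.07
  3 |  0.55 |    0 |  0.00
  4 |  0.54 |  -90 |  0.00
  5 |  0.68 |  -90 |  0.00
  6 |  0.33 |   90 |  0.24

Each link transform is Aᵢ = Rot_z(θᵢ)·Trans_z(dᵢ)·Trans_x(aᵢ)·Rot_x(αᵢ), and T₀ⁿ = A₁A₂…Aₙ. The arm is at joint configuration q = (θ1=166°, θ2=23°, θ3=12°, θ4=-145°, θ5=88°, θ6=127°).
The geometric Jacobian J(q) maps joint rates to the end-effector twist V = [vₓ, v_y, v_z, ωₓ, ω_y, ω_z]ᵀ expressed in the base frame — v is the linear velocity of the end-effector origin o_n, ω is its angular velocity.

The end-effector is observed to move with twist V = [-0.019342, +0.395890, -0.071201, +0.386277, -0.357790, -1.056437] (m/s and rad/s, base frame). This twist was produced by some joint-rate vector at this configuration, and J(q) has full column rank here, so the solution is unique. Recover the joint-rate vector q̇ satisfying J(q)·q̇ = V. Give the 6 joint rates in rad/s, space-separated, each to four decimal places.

-0.7150 0.5370 -0.9170 0.4730 0.3610 -0.8650

o_n = [-0.9964, -0.3686, 0.1323]
J₁: ẑ×o_n = [0.3686, -0.9964, 0.0000], ω = ẑ
J2: z=[0.0000, 0.0000, 1.0000] o=[-0.6986, 0.1742, 0.0000] → [0.5428, -0.2978, 0.0000, 0.0000, 0.0000, 1.0000]
J3: z=[-0.1564, 0.9877, 0.0000] o=[-0.9455, 0.1351, 0.0700] → [0.0615, 0.0097, 0.1291, -0.1564, 0.9877, 0.0000]
J4: z=[-0.1564, 0.9877, 0.0000] o=[-1.4769, 0.0509, 0.1844] → [-0.0514, -0.0081, -0.4089, -0.1564, 0.9877, 0.0000]
J5: z=[-0.7223, -0.1144, -0.6820] o=[-1.1131, 0.1085, -0.2106] → [-0.3646, 0.1681, 0.3580, -0.7223, -0.1144, -0.6820]
J6: z=[-0.6677, -0.1411, 0.7309] o=[-0.9909, -0.5602, -0.2279] → [-0.1909, 0.2364, -0.1287, -0.6677, -0.1411, 0.7309]
q̇ = J⁺·V = [-0.7150, 0.5370, -0.9170, 0.4730, 0.3610, -0.8650]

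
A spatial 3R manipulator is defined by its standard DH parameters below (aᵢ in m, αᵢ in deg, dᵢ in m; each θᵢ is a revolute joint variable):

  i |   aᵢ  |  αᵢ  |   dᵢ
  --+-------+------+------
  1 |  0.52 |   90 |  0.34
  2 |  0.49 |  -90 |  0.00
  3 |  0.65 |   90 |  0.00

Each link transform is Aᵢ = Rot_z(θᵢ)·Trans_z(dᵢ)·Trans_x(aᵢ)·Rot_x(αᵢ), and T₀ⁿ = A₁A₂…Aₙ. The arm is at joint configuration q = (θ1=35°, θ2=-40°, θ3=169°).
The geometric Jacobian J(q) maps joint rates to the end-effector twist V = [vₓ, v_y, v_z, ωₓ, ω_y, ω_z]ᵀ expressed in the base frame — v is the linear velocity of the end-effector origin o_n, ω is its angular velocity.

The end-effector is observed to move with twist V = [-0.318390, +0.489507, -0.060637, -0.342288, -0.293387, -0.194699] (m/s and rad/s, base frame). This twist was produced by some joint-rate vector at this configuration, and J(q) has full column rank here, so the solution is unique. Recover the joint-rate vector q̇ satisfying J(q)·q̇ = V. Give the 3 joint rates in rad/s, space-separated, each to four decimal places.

o_n = [0.2619, 0.3348, 0.4352]
J₁: ẑ×o_n = [-0.3348, 0.2619, 0.0000], ω = ẑ
J2: z=[0.5736, -0.8192, 0.0000] o=[0.4260, 0.2983, 0.3400] → [-0.0780, -0.0546, -0.1134, 0.5736, -0.8192, 0.0000]
J3: z=[0.5265, 0.3687, 0.7660] o=[0.7334, 0.5136, 0.0250] → [0.2881, -0.5772, 0.0797, 0.5265, 0.3687, 0.7660]
q̇ = J⁺·V = [0.3400, 0.0440, -0.6980]

0.3400 0.0440 -0.6980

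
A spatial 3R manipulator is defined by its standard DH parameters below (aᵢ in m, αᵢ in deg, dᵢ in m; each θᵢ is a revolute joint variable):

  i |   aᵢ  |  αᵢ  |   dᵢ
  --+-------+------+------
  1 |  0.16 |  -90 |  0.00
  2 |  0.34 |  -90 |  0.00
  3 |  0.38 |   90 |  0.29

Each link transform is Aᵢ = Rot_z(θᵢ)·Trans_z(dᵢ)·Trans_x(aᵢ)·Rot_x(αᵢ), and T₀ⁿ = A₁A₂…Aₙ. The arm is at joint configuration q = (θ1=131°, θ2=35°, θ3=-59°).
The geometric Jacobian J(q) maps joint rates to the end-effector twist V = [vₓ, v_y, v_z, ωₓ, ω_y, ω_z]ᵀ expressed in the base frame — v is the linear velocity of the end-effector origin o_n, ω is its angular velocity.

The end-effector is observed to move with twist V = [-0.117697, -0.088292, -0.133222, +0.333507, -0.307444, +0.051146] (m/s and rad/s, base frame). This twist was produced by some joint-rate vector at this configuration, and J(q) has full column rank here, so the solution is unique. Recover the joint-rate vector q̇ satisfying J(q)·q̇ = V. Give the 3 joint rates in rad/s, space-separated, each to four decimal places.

0.6950 -0.0500 0.7860

o_n = [-0.5296, 0.1127, -0.5448]
J₁: ẑ×o_n = [-0.1127, -0.5296, 0.0000], ω = ẑ
J2: z=[-0.7547, -0.6561, 0.0000] o=[-0.1050, 0.1208, 0.0000] → [0.3574, -0.4112, -0.2725, -0.7547, -0.6561, 0.0000]
J3: z=[0.3763, -0.4329, -0.8192] o=[-0.2877, 0.3309, -0.1950] → [-0.0273, 0.3298, -0.1868, 0.3763, -0.4329, -0.8192]
q̇ = J⁺·V = [0.6950, -0.0500, 0.7860]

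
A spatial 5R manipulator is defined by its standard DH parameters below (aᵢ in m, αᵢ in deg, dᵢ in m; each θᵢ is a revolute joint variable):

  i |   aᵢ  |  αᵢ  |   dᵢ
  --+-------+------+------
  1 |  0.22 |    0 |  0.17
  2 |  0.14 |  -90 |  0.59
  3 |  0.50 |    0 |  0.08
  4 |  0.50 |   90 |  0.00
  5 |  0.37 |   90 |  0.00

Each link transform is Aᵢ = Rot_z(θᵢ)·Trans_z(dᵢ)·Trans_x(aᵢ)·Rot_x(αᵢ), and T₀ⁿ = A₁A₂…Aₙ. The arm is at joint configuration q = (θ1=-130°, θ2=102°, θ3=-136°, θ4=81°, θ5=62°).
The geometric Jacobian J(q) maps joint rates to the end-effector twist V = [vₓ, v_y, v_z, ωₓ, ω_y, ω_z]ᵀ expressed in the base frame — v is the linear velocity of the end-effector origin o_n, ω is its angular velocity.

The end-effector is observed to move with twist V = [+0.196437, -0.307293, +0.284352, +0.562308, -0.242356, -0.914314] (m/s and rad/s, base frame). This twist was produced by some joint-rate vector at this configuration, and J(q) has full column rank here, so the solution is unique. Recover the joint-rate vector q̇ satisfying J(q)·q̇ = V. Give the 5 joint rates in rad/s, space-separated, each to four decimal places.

-0.6890 0.2020 0.2900 -0.2400 -0.7450

o_n = [0.1967, 0.1123, 1.6592]
J₁: ẑ×o_n = [-0.1123, 0.1967, 0.0000], ω = ẑ
J2: z=[0.0000, 0.0000, 1.0000] o=[-0.1414, -0.1685, 0.1700] → [-0.2808, 0.3382, 0.0000, 0.0000, 0.0000, 1.0000]
J3: z=[0.4695, 0.8829, 0.0000] o=[-0.0178, -0.2343, 0.7600] → [0.7939, -0.4221, -0.0268, 0.4695, 0.8829, 0.0000]
J4: z=[0.4695, 0.8829, 0.0000] o=[-0.2978, 0.0052, 1.1073] → [0.4873, -0.2591, -0.3864, 0.4695, 0.8829, 0.0000]
J5: z=[-0.7233, 0.3846, 0.5736] o=[-0.0446, -0.1294, 1.5169] → [-0.0839, 0.2413, -0.2676, -0.7233, 0.3846, 0.5736]
q̇ = J⁺·V = [-0.6890, 0.2020, 0.2900, -0.2400, -0.7450]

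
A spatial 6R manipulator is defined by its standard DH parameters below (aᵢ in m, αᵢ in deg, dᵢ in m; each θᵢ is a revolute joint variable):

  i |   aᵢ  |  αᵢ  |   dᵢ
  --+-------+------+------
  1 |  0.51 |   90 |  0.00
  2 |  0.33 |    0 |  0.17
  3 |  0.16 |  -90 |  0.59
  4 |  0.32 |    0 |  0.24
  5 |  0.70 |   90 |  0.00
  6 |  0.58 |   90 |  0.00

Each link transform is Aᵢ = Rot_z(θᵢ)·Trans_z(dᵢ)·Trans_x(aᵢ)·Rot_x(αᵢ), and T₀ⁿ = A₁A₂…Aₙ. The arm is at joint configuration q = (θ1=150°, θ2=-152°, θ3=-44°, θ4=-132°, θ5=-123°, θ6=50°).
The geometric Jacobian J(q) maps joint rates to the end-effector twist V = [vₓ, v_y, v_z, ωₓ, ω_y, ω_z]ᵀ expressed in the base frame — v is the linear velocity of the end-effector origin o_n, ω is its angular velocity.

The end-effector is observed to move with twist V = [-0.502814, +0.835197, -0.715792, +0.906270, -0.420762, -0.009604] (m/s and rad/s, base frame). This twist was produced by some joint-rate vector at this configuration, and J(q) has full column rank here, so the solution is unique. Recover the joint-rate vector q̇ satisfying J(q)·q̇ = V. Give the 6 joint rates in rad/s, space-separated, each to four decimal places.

o_n = [-0.3214, 0.1412, -0.9042]
J₁: ẑ×o_n = [-0.1412, -0.3214, 0.0000], ω = ẑ
J2: z=[0.5000, 0.8660, 0.0000] o=[-0.4417, 0.2550, 0.0000] → [-0.7830, 0.4521, -0.1611, 0.5000, 0.8660, 0.0000]
J3: z=[0.5000, 0.8660, 0.0000] o=[-0.1043, 0.2565, -0.1549] → [-0.6489, 0.3746, 0.1303, 0.5000, 0.8660, 0.0000]
J4: z=[0.2387, -0.1378, -0.9613] o=[0.3239, 0.6906, -0.1108] → [-0.4188, 0.8097, -0.2201, 0.2387, -0.1378, -0.9613]
J5: z=[0.2387, -0.1378, -0.9613] o=[0.3218, 0.9664, -0.4005] → [-0.7238, 0.7385, -0.2856, 0.2387, -0.1378, -0.9613]
J6: z=[0.6747, -0.6884, 0.2662] o=[-0.1671, 0.4679, -0.4505] → [0.3993, 0.2650, -0.3267, 0.6747, -0.6884, 0.2662]
q̇ = J⁺·V = [0.4790, 0.9820, -0.6730, 0.3140, 0.4300, 0.8510]

0.4790 0.9820 -0.6730 0.3140 0.4300 0.8510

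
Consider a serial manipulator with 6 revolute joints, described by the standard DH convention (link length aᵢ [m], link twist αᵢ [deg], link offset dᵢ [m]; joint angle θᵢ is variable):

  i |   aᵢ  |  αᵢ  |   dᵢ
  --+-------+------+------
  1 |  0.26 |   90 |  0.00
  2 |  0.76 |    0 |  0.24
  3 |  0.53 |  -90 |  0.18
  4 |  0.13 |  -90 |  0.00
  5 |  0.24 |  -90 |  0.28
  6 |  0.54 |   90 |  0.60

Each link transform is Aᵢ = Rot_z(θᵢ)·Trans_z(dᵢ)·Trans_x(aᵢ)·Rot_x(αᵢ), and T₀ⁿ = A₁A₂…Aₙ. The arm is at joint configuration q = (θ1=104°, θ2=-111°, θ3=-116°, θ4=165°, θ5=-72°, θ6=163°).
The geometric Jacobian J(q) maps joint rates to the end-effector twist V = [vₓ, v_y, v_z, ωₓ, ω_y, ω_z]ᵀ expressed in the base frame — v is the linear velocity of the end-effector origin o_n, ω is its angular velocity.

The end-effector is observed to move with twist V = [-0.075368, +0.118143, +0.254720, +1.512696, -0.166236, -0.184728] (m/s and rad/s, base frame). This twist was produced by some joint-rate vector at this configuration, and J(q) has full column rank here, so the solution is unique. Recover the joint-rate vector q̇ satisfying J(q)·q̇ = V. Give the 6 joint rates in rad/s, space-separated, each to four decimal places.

-0.3130 0.8890 0.3860 0.1430 0.0300 -0.5020

o_n = [0.2753, 0.4612, -0.4739]
J₁: ẑ×o_n = [-0.4612, 0.2753, 0.0000], ω = ẑ
J2: z=[0.9703, 0.2419, 0.0000] o=[-0.0629, 0.2523, 0.0000] → [-0.1146, 0.4598, 0.1209, 0.9703, 0.2419, 0.0000]
J3: z=[0.9703, 0.2419, 0.0000] o=[0.2359, 0.0461, -0.7095] → [0.0570, -0.2286, 0.3932, 0.9703, 0.2419, 0.0000]
J4: z=[0.1769, -0.7096, -0.6820] o=[0.4980, -0.2611, -0.3219] → [0.6005, 0.1787, -0.0302, 0.1769, -0.7096, -0.6820]
J5: z=[0.8945, 0.4049, -0.1893] o=[0.4446, -0.1862, -0.4137] → [0.0982, 0.0859, 0.6476, 0.8945, 0.4049, -0.1893]
J6: z=[-0.4451, 0.7676, -0.4611] o=[0.7050, -0.1920, -0.6748] → [0.4554, 0.2875, 0.0391, -0.4451, 0.7676, -0.4611]
q̇ = J⁺·V = [-0.3130, 0.8890, 0.3860, 0.1430, 0.0300, -0.5020]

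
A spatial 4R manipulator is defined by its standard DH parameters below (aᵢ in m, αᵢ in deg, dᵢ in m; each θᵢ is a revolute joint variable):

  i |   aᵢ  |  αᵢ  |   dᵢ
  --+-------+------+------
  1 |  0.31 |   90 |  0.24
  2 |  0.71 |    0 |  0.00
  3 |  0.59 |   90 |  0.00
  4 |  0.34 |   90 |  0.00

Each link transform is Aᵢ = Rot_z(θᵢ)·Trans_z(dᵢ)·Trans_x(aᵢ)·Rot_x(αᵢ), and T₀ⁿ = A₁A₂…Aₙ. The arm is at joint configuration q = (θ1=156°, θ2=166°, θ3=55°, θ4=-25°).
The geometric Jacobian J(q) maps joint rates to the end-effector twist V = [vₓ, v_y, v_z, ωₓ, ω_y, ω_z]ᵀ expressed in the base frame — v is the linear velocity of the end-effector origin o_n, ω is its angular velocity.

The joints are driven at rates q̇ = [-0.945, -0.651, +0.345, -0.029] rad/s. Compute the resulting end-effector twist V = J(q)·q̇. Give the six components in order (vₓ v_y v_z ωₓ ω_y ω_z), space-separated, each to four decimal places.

o_n = [0.9069, -0.5611, -0.1775]
J₁: ẑ×o_n = [0.5611, 0.9069, -0.0000], ω = ẑ
J2: z=[0.4067, 0.9135, 0.0000] o=[-0.2832, 0.1261, 0.2400] → [-0.3814, 0.1698, -1.3667, 0.4067, 0.9135, 0.0000]
J3: z=[0.4067, 0.9135, 0.0000] o=[0.3462, -0.1541, 0.4118] → [-0.5383, 0.2397, -0.6778, 0.4067, 0.9135, 0.0000]
J4: z=[0.5993, -0.2668, 0.7547] o=[0.7529, -0.3352, 0.0247] → [0.2244, 0.2374, -0.0943, 0.5993, -0.2668, 0.7547]
V = J·q̇ = [-0.4742, -0.8918, 0.6586, -0.1418, -0.2718, -0.9669]

-0.4742 -0.8918 0.6586 -0.1418 -0.2718 -0.9669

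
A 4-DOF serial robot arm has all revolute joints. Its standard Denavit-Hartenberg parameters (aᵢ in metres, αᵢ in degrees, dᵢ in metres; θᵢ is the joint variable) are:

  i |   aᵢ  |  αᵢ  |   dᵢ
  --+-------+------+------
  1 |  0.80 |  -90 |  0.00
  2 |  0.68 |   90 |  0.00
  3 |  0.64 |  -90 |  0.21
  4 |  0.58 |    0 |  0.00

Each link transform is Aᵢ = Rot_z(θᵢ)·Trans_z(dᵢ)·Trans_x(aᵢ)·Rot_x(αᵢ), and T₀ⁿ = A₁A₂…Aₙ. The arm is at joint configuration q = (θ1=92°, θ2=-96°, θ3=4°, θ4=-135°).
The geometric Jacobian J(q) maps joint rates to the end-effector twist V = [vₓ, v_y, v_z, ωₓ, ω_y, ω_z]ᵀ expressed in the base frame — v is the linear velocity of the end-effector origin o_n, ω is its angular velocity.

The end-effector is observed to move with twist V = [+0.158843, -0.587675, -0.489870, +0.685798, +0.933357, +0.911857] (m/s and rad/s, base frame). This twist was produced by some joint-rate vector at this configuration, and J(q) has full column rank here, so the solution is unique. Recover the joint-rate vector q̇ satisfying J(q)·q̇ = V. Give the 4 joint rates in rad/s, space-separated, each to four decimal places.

o_n = [-0.0191, 0.0876, 0.8395]
J₁: ẑ×o_n = [-0.0876, -0.0191, 0.0000], ω = ẑ
J2: z=[-0.9994, -0.0349, 0.0000] o=[-0.0279, 0.7995, 0.0000] → [-0.0293, 0.8390, 0.7118, -0.9994, -0.0349, 0.0000]
J3: z=[0.0347, -0.9939, -0.1045] o=[-0.0254, 0.7285, 0.6763] → [-0.2292, -0.0063, -0.0159, 0.0347, -0.9939, -0.1045]
J4: z=[-0.9972, -0.0275, -0.0694] o=[-0.0604, 0.4515, 1.2893] → [-0.0129, -0.4514, 0.3640, -0.9972, -0.0275, -0.0694]
q̇ = J⁺·V = [0.8150, -0.6990, -0.9140, -0.0190]

0.8150 -0.6990 -0.9140 -0.0190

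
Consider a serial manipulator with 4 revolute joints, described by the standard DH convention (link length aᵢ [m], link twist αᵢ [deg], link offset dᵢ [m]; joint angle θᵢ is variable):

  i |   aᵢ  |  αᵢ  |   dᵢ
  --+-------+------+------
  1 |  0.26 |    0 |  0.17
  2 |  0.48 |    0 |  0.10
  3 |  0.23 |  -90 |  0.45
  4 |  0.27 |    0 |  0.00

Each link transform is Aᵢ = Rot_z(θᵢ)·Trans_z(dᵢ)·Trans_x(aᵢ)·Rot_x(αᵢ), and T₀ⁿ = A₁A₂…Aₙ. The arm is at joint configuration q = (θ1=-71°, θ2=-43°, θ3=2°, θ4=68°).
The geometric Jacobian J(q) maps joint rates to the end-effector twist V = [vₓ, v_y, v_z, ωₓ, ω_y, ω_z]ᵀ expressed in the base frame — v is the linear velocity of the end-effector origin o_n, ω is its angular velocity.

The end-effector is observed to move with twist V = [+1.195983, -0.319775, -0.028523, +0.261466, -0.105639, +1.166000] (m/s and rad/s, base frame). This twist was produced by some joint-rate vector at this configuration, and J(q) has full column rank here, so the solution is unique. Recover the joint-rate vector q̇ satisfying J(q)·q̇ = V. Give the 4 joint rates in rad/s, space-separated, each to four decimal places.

o_n = [-0.2346, -0.9914, 0.4697]
J₁: ẑ×o_n = [0.9914, -0.2346, 0.0000], ω = ẑ
J2: z=[0.0000, 0.0000, 1.0000] o=[0.0846, -0.2458, 0.1700] → [0.7455, -0.3193, 0.0000, 0.0000, 0.0000, 1.0000]
J3: z=[0.0000, 0.0000, 1.0000] o=[-0.1106, -0.6843, 0.2700] → [0.3070, -0.1240, 0.0000, 0.0000, 0.0000, 1.0000]
J4: z=[0.9272, -0.3746, 0.0000] o=[-0.1967, -0.8976, 0.7200] → [0.0938, 0.2321, -0.1011, 0.9272, -0.3746, 0.0000]
q̇ = J⁺·V = [0.6220, 0.8800, -0.3360, 0.2820]

0.6220 0.8800 -0.3360 0.2820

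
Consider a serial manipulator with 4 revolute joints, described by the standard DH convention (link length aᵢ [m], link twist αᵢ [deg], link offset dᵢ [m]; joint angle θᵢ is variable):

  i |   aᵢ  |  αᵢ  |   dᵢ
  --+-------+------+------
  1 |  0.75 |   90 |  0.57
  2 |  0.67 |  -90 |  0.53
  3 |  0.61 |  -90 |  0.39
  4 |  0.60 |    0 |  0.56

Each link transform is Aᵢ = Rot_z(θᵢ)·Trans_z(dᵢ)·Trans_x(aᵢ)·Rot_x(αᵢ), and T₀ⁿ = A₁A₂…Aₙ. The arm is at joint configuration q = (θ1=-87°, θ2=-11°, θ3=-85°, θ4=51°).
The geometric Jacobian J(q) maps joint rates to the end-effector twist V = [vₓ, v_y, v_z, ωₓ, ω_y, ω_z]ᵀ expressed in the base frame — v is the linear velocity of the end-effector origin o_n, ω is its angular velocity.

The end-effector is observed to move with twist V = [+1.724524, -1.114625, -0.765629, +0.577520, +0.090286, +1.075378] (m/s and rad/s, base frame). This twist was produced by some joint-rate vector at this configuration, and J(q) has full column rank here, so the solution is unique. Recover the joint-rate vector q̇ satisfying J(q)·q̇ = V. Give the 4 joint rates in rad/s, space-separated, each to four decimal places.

o_n = [-1.3570, -2.0991, 0.2444]
J₁: ẑ×o_n = [2.0991, -1.3570, 0.0000], ω = ẑ
J2: z=[-0.9986, -0.0523, 0.0000] o=[0.0393, -0.7490, 0.5700] → [0.0170, -0.3252, 1.2752, -0.9986, -0.0523, 0.0000]
J3: z=[0.0100, -0.1905, 0.9816] o=[-0.4556, -1.4335, 0.4422] → [0.6911, -0.8829, -0.1784, 0.0100, -0.1905, 0.9816]
J4: z=[0.1382, -0.9720, -0.1901] o=[-1.0558, -1.5917, 0.8148] → [0.4580, 0.1361, -0.3629, 0.1382, -0.9720, -0.1901]
q̇ = J⁺·V = [0.7520, -0.5920, 0.3060, -0.1210]

0.7520 -0.5920 0.3060 -0.1210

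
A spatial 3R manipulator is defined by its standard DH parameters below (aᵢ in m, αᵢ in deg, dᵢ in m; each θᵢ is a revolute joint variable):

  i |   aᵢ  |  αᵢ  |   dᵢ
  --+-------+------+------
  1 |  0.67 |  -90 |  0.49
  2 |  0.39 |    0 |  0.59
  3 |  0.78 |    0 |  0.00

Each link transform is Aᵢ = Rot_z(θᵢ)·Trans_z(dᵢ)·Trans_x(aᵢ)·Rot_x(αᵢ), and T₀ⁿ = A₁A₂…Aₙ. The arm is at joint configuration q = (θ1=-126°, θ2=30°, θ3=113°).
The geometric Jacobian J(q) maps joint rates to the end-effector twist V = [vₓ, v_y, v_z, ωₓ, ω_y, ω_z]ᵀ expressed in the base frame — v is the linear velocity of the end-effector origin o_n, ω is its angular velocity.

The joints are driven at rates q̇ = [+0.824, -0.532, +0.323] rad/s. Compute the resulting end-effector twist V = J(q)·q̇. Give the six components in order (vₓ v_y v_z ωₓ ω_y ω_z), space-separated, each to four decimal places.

o_n = [0.2511, -0.6581, -0.1744]
J₁: ẑ×o_n = [0.6581, 0.2511, -0.0000], ω = ẑ
J2: z=[0.8090, -0.5878, 0.0000] o=[-0.3938, -0.5420, 0.4900] → [0.3905, 0.5375, 0.2852, 0.8090, -0.5878, 0.0000]
J3: z=[0.8090, -0.5878, 0.0000] o=[-0.1150, -1.1621, 0.2950] → [0.2759, 0.3798, 0.6229, 0.8090, -0.5878, 0.0000]
V = J·q̇ = [0.4236, 0.0436, 0.0495, -0.1691, 0.1228, 0.8240]

0.4236 0.0436 0.0495 -0.1691 0.1228 0.8240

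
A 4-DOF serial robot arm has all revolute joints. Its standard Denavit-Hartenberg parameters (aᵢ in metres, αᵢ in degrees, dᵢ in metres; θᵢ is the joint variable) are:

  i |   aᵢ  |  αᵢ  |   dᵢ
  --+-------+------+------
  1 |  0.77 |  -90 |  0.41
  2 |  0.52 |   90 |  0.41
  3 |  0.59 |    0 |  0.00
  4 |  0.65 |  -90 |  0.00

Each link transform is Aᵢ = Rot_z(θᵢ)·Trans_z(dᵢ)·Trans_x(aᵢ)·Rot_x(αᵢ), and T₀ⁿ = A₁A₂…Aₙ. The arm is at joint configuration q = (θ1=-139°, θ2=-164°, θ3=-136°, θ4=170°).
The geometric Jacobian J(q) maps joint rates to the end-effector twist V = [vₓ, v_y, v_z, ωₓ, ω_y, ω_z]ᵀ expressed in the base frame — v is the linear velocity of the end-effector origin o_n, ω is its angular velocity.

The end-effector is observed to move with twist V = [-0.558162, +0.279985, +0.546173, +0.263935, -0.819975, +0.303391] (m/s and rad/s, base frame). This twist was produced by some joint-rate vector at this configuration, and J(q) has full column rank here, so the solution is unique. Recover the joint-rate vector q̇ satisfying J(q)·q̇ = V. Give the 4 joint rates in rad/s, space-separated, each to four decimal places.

o_n = [0.1177, -0.3795, 0.5849]
J₁: ẑ×o_n = [0.3795, 0.1177, -0.0000], ω = ẑ
J2: z=[0.6561, -0.7547, 0.0000] o=[-0.5811, -0.5052, 0.4100] → [-0.1320, -0.1147, 0.6099, 0.6561, -0.7547, 0.0000]
J3: z=[0.2080, 0.1808, -0.9613] o=[0.0651, -0.4867, 0.5533] → [0.1087, -0.0571, 0.0128, 0.2080, 0.1808, -0.9613]
J4: z=[0.2080, 0.1808, -0.9613] o=[-0.5117, -0.4450, 0.4363] → [0.0898, -0.6359, -0.1002, 0.2080, 0.1808, -0.9613]
q̇ = J⁺·V = [-0.8780, 0.7920, -0.5310, -0.6980]

-0.8780 0.7920 -0.5310 -0.6980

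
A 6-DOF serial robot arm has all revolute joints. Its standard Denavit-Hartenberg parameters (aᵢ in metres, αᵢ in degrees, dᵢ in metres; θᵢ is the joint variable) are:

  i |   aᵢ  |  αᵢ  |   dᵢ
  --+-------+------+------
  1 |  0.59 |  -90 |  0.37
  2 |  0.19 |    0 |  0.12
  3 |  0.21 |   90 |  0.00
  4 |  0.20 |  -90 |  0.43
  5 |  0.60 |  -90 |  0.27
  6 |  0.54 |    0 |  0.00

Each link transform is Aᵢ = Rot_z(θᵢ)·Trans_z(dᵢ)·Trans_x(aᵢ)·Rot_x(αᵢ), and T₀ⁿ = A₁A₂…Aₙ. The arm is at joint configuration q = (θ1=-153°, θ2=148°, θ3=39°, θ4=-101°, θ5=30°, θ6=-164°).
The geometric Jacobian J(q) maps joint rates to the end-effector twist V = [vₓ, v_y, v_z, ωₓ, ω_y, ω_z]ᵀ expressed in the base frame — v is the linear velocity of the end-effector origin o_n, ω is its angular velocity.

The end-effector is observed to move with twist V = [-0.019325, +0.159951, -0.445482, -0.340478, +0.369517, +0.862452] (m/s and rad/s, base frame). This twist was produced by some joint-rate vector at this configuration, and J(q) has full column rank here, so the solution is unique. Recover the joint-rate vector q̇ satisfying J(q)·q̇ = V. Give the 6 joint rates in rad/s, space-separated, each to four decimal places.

o_n = [0.0618, 0.2840, -0.0479]
J₁: ẑ×o_n = [-0.2840, 0.0618, 0.0000], ω = ẑ
J2: z=[0.4540, -0.8910, 0.0000] o=[-0.5257, -0.2679, 0.3700] → [0.3724, 0.1897, 0.7740, 0.4540, -0.8910, 0.0000]
J3: z=[0.4540, -0.8910, 0.0000] o=[-0.3276, -0.3016, 0.2693] → [0.2826, 0.1440, 0.6128, 0.4540, -0.8910, 0.0000]
J4: z=[0.1086, 0.0553, -0.9925] o=[-0.1419, -0.2070, 0.2949] → [0.4684, -0.1649, 0.0420, 0.1086, 0.0553, -0.9925]
J5: z=[0.7815, 0.6123, 0.1196] o=[-0.2181, -0.0255, -0.1365] → [0.0172, -0.0358, 0.0705, 0.7815, 0.6123, 0.1196]
J6: z=[0.2132, -0.4422, 0.8712] o=[-0.3589, 0.5331, 0.1814] → [0.3184, 0.4154, 0.1330, 0.2132, -0.4422, 0.8712]
q̇ = J⁺·V = [0.6140, -0.0470, -0.8330, 0.3760, -0.1780, 0.7380]

0.6140 -0.0470 -0.8330 0.3760 -0.1780 0.7380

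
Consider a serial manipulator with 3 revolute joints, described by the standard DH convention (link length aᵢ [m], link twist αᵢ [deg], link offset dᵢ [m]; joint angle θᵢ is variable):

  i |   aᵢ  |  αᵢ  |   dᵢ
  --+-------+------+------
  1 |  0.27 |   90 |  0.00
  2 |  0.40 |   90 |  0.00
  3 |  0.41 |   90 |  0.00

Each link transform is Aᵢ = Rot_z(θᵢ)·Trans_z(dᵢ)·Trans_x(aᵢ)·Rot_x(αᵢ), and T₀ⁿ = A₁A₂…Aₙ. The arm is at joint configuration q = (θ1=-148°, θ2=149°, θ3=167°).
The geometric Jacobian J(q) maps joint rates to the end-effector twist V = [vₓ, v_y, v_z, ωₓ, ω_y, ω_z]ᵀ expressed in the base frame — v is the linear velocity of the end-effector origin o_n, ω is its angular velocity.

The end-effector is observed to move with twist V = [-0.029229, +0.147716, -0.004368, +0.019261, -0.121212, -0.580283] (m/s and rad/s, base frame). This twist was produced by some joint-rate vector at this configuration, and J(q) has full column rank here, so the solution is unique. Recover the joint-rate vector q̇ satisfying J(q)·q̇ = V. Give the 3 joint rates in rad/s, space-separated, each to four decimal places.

-0.6600 -0.1130 0.0930

o_n = [-0.2775, -0.0646, 0.0003]
J₁: ẑ×o_n = [0.0646, -0.2775, 0.0000], ω = ẑ
J2: z=[-0.5299, 0.8480, 0.0000] o=[-0.2290, -0.1431, 0.0000] → [0.0002, 0.0001, -0.0004, -0.5299, 0.8480, 0.0000]
J3: z=[-0.4368, -0.2729, 0.8572] o=[0.0618, 0.0386, 0.2060] → [0.1447, -0.3807, -0.0475, -0.4368, -0.2729, 0.8572]
q̇ = J⁺·V = [-0.6600, -0.1130, 0.0930]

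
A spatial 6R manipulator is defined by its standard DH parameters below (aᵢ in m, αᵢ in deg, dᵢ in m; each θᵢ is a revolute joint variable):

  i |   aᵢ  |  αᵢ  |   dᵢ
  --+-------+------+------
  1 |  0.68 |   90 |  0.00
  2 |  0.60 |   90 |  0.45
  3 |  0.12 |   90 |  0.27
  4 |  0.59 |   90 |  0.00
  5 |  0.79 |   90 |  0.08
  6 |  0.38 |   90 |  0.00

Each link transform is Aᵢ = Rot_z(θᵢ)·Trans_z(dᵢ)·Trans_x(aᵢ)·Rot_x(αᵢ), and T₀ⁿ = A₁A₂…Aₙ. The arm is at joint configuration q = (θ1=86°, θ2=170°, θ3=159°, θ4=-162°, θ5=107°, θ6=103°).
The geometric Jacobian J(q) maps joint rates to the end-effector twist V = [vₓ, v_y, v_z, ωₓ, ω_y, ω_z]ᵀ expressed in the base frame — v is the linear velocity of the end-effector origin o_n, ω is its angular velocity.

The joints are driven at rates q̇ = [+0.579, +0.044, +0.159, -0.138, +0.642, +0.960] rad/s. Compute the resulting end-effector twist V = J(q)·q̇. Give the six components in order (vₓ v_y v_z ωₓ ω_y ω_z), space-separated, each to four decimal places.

0.1016 1.1160 -0.0605 -0.2726 -0.9344 1.2401

o_n = [0.9109, -0.4661, 0.7792]
J₁: ẑ×o_n = [0.4661, 0.9109, -0.0000], ω = ẑ
J2: z=[0.9976, -0.0698, 0.0000] o=[0.0474, 0.6783, 0.0000] → [-0.0544, -0.7773, -1.0814, 0.9976, -0.0698, 0.0000]
J3: z=[0.0121, 0.1732, 0.9848] o=[0.4551, 0.0575, 0.1042] → [0.6326, 0.4407, -0.0853, 0.0121, 0.1732, 0.9848]
J4: z=[0.9067, -0.4172, 0.0622] o=[0.5090, 0.2113, 0.3506] → [-0.1366, -0.3635, -0.4465, 0.9067, -0.4172, 0.0622]
J5: z=[-0.1188, -0.1109, 0.9867] o=[0.2702, -0.3209, 0.2620] → [0.0859, 0.6937, 0.0883, -0.1188, -0.1109, 0.9867]
J6: z=[-0.1220, -0.9846, -0.1254] o=[1.0392, -0.4366, 0.4227] → [-0.3547, 0.0596, -0.1226, -0.1220, -0.9846, -0.1254]
V = J·q̇ = [0.1016, 1.1160, -0.0605, -0.2726, -0.9344, 1.2401]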